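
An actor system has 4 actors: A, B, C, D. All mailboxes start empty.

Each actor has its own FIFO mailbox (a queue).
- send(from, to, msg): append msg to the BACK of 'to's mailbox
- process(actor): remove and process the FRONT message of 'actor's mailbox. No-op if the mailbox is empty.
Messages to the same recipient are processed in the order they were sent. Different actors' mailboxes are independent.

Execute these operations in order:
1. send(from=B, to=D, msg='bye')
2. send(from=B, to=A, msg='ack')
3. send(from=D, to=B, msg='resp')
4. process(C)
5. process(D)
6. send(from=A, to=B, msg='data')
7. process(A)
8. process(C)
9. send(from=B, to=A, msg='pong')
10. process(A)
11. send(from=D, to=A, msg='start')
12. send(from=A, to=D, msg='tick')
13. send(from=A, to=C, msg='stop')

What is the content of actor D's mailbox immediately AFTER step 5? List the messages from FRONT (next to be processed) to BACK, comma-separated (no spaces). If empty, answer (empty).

After 1 (send(from=B, to=D, msg='bye')): A:[] B:[] C:[] D:[bye]
After 2 (send(from=B, to=A, msg='ack')): A:[ack] B:[] C:[] D:[bye]
After 3 (send(from=D, to=B, msg='resp')): A:[ack] B:[resp] C:[] D:[bye]
After 4 (process(C)): A:[ack] B:[resp] C:[] D:[bye]
After 5 (process(D)): A:[ack] B:[resp] C:[] D:[]

(empty)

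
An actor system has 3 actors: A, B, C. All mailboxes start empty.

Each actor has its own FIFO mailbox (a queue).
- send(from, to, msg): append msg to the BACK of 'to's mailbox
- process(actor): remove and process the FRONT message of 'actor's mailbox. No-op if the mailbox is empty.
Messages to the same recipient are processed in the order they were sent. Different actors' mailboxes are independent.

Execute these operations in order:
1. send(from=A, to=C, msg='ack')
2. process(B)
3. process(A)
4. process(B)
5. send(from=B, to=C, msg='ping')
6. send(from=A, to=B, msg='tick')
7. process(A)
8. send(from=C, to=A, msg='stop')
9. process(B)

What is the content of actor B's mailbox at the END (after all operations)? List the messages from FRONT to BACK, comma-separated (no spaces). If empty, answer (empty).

After 1 (send(from=A, to=C, msg='ack')): A:[] B:[] C:[ack]
After 2 (process(B)): A:[] B:[] C:[ack]
After 3 (process(A)): A:[] B:[] C:[ack]
After 4 (process(B)): A:[] B:[] C:[ack]
After 5 (send(from=B, to=C, msg='ping')): A:[] B:[] C:[ack,ping]
After 6 (send(from=A, to=B, msg='tick')): A:[] B:[tick] C:[ack,ping]
After 7 (process(A)): A:[] B:[tick] C:[ack,ping]
After 8 (send(from=C, to=A, msg='stop')): A:[stop] B:[tick] C:[ack,ping]
After 9 (process(B)): A:[stop] B:[] C:[ack,ping]

Answer: (empty)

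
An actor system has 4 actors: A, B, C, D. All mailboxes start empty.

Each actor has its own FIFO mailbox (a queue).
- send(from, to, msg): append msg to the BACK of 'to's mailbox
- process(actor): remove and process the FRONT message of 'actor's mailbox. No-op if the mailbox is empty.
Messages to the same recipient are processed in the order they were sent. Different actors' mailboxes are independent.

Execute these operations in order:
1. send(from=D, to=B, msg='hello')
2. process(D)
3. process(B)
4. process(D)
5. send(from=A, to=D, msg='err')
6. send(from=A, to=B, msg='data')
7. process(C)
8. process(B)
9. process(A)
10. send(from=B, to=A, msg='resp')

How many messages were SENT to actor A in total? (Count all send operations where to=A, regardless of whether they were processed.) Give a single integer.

After 1 (send(from=D, to=B, msg='hello')): A:[] B:[hello] C:[] D:[]
After 2 (process(D)): A:[] B:[hello] C:[] D:[]
After 3 (process(B)): A:[] B:[] C:[] D:[]
After 4 (process(D)): A:[] B:[] C:[] D:[]
After 5 (send(from=A, to=D, msg='err')): A:[] B:[] C:[] D:[err]
After 6 (send(from=A, to=B, msg='data')): A:[] B:[data] C:[] D:[err]
After 7 (process(C)): A:[] B:[data] C:[] D:[err]
After 8 (process(B)): A:[] B:[] C:[] D:[err]
After 9 (process(A)): A:[] B:[] C:[] D:[err]
After 10 (send(from=B, to=A, msg='resp')): A:[resp] B:[] C:[] D:[err]

Answer: 1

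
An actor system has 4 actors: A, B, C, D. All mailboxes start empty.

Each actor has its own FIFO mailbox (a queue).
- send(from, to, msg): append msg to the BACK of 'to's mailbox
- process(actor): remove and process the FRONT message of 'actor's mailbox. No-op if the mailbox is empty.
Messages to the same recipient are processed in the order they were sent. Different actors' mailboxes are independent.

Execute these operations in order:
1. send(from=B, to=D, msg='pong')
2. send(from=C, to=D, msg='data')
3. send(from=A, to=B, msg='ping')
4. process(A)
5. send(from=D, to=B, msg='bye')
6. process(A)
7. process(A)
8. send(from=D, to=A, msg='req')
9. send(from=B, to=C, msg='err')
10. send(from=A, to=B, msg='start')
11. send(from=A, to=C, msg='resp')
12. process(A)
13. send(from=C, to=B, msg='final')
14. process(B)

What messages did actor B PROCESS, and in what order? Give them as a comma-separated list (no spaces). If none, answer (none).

Answer: ping

Derivation:
After 1 (send(from=B, to=D, msg='pong')): A:[] B:[] C:[] D:[pong]
After 2 (send(from=C, to=D, msg='data')): A:[] B:[] C:[] D:[pong,data]
After 3 (send(from=A, to=B, msg='ping')): A:[] B:[ping] C:[] D:[pong,data]
After 4 (process(A)): A:[] B:[ping] C:[] D:[pong,data]
After 5 (send(from=D, to=B, msg='bye')): A:[] B:[ping,bye] C:[] D:[pong,data]
After 6 (process(A)): A:[] B:[ping,bye] C:[] D:[pong,data]
After 7 (process(A)): A:[] B:[ping,bye] C:[] D:[pong,data]
After 8 (send(from=D, to=A, msg='req')): A:[req] B:[ping,bye] C:[] D:[pong,data]
After 9 (send(from=B, to=C, msg='err')): A:[req] B:[ping,bye] C:[err] D:[pong,data]
After 10 (send(from=A, to=B, msg='start')): A:[req] B:[ping,bye,start] C:[err] D:[pong,data]
After 11 (send(from=A, to=C, msg='resp')): A:[req] B:[ping,bye,start] C:[err,resp] D:[pong,data]
After 12 (process(A)): A:[] B:[ping,bye,start] C:[err,resp] D:[pong,data]
After 13 (send(from=C, to=B, msg='final')): A:[] B:[ping,bye,start,final] C:[err,resp] D:[pong,data]
After 14 (process(B)): A:[] B:[bye,start,final] C:[err,resp] D:[pong,data]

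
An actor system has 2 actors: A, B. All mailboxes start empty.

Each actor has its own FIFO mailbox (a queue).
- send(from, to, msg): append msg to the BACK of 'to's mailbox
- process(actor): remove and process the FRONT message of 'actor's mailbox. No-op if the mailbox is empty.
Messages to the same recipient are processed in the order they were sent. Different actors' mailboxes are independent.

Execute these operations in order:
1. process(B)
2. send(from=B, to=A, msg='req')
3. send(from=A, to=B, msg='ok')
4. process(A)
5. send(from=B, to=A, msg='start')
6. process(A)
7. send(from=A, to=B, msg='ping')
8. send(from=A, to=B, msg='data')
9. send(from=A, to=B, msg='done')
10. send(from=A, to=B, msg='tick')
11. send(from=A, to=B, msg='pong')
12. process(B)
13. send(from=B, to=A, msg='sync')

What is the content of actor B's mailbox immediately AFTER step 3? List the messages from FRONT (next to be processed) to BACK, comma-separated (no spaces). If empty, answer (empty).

After 1 (process(B)): A:[] B:[]
After 2 (send(from=B, to=A, msg='req')): A:[req] B:[]
After 3 (send(from=A, to=B, msg='ok')): A:[req] B:[ok]

ok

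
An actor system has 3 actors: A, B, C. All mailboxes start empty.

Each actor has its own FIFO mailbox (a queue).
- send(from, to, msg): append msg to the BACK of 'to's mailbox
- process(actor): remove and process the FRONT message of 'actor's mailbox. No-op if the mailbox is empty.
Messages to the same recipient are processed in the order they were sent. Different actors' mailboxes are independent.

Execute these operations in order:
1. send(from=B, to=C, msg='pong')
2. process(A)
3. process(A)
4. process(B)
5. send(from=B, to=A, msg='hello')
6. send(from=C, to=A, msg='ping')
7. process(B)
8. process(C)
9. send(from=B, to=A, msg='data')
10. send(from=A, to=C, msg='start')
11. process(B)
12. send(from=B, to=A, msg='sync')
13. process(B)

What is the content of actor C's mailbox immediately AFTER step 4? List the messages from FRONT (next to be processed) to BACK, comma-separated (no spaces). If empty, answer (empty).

After 1 (send(from=B, to=C, msg='pong')): A:[] B:[] C:[pong]
After 2 (process(A)): A:[] B:[] C:[pong]
After 3 (process(A)): A:[] B:[] C:[pong]
After 4 (process(B)): A:[] B:[] C:[pong]

pong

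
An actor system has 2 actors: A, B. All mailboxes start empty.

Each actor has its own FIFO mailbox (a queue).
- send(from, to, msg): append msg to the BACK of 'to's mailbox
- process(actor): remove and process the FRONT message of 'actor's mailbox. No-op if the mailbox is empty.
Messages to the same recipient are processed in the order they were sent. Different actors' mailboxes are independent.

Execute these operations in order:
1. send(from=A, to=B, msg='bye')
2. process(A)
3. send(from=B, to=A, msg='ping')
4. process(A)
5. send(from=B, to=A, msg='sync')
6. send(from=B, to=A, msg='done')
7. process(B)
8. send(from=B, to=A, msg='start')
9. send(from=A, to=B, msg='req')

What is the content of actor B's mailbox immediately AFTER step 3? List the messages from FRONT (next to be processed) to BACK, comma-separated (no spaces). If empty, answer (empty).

After 1 (send(from=A, to=B, msg='bye')): A:[] B:[bye]
After 2 (process(A)): A:[] B:[bye]
After 3 (send(from=B, to=A, msg='ping')): A:[ping] B:[bye]

bye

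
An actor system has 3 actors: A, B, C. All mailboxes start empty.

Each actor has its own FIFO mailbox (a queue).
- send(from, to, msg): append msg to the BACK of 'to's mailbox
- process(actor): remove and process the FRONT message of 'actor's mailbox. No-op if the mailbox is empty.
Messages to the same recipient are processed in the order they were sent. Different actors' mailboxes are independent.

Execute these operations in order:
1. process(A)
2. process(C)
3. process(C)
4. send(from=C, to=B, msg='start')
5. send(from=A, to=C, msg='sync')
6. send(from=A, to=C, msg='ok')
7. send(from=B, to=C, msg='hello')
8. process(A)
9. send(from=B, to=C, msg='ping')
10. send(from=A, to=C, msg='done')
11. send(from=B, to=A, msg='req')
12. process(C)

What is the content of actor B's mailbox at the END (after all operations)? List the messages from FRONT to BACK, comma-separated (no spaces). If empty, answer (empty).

Answer: start

Derivation:
After 1 (process(A)): A:[] B:[] C:[]
After 2 (process(C)): A:[] B:[] C:[]
After 3 (process(C)): A:[] B:[] C:[]
After 4 (send(from=C, to=B, msg='start')): A:[] B:[start] C:[]
After 5 (send(from=A, to=C, msg='sync')): A:[] B:[start] C:[sync]
After 6 (send(from=A, to=C, msg='ok')): A:[] B:[start] C:[sync,ok]
After 7 (send(from=B, to=C, msg='hello')): A:[] B:[start] C:[sync,ok,hello]
After 8 (process(A)): A:[] B:[start] C:[sync,ok,hello]
After 9 (send(from=B, to=C, msg='ping')): A:[] B:[start] C:[sync,ok,hello,ping]
After 10 (send(from=A, to=C, msg='done')): A:[] B:[start] C:[sync,ok,hello,ping,done]
After 11 (send(from=B, to=A, msg='req')): A:[req] B:[start] C:[sync,ok,hello,ping,done]
After 12 (process(C)): A:[req] B:[start] C:[ok,hello,ping,done]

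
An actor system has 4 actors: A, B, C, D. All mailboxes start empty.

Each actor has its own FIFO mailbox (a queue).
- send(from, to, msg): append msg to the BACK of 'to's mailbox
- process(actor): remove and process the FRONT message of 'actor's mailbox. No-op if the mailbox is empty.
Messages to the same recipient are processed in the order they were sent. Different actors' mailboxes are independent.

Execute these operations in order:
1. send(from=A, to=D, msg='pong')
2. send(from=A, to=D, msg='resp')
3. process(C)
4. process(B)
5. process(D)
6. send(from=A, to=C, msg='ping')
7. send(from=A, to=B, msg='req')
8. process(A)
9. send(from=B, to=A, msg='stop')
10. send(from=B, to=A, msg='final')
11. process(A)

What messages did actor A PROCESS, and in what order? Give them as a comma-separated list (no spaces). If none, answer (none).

After 1 (send(from=A, to=D, msg='pong')): A:[] B:[] C:[] D:[pong]
After 2 (send(from=A, to=D, msg='resp')): A:[] B:[] C:[] D:[pong,resp]
After 3 (process(C)): A:[] B:[] C:[] D:[pong,resp]
After 4 (process(B)): A:[] B:[] C:[] D:[pong,resp]
After 5 (process(D)): A:[] B:[] C:[] D:[resp]
After 6 (send(from=A, to=C, msg='ping')): A:[] B:[] C:[ping] D:[resp]
After 7 (send(from=A, to=B, msg='req')): A:[] B:[req] C:[ping] D:[resp]
After 8 (process(A)): A:[] B:[req] C:[ping] D:[resp]
After 9 (send(from=B, to=A, msg='stop')): A:[stop] B:[req] C:[ping] D:[resp]
After 10 (send(from=B, to=A, msg='final')): A:[stop,final] B:[req] C:[ping] D:[resp]
After 11 (process(A)): A:[final] B:[req] C:[ping] D:[resp]

Answer: stop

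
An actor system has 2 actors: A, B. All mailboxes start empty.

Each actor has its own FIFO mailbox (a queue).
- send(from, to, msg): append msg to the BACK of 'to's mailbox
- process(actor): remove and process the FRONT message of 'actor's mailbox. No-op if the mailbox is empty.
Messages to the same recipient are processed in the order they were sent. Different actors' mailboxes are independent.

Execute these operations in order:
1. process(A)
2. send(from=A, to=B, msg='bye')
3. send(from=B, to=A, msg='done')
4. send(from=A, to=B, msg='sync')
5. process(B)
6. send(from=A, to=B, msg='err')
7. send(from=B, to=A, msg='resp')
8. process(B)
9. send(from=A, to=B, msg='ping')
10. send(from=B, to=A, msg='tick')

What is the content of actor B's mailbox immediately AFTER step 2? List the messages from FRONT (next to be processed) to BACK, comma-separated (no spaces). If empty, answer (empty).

After 1 (process(A)): A:[] B:[]
After 2 (send(from=A, to=B, msg='bye')): A:[] B:[bye]

bye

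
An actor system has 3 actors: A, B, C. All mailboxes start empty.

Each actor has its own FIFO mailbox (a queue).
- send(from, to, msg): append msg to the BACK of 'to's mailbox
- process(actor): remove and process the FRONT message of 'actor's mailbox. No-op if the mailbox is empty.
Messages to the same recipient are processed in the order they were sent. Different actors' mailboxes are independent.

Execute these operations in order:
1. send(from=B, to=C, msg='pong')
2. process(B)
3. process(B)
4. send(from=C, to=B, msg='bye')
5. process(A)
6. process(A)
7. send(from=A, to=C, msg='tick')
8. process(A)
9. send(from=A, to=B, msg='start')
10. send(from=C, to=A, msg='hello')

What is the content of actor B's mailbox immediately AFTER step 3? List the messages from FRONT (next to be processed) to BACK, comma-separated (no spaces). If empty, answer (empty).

After 1 (send(from=B, to=C, msg='pong')): A:[] B:[] C:[pong]
After 2 (process(B)): A:[] B:[] C:[pong]
After 3 (process(B)): A:[] B:[] C:[pong]

(empty)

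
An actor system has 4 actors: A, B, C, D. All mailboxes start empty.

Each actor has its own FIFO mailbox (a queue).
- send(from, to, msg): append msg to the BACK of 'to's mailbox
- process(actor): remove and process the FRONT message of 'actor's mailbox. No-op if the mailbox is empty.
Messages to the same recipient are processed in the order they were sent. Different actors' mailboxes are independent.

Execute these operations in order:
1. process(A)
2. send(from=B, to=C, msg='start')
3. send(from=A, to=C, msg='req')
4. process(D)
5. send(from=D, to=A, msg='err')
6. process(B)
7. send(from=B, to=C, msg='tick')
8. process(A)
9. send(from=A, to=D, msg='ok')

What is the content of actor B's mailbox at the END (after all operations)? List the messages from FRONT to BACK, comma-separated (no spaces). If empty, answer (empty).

After 1 (process(A)): A:[] B:[] C:[] D:[]
After 2 (send(from=B, to=C, msg='start')): A:[] B:[] C:[start] D:[]
After 3 (send(from=A, to=C, msg='req')): A:[] B:[] C:[start,req] D:[]
After 4 (process(D)): A:[] B:[] C:[start,req] D:[]
After 5 (send(from=D, to=A, msg='err')): A:[err] B:[] C:[start,req] D:[]
After 6 (process(B)): A:[err] B:[] C:[start,req] D:[]
After 7 (send(from=B, to=C, msg='tick')): A:[err] B:[] C:[start,req,tick] D:[]
After 8 (process(A)): A:[] B:[] C:[start,req,tick] D:[]
After 9 (send(from=A, to=D, msg='ok')): A:[] B:[] C:[start,req,tick] D:[ok]

Answer: (empty)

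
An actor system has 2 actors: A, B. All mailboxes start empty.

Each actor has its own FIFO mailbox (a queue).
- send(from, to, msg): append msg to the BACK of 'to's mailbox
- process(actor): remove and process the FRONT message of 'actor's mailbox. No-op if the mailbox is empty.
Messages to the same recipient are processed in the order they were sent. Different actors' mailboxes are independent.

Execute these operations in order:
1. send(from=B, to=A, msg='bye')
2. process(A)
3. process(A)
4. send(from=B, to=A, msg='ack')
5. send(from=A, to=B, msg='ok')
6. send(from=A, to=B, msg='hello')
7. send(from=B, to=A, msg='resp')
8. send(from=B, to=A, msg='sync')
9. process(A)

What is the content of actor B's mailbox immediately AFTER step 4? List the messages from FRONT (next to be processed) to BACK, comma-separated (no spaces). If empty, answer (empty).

After 1 (send(from=B, to=A, msg='bye')): A:[bye] B:[]
After 2 (process(A)): A:[] B:[]
After 3 (process(A)): A:[] B:[]
After 4 (send(from=B, to=A, msg='ack')): A:[ack] B:[]

(empty)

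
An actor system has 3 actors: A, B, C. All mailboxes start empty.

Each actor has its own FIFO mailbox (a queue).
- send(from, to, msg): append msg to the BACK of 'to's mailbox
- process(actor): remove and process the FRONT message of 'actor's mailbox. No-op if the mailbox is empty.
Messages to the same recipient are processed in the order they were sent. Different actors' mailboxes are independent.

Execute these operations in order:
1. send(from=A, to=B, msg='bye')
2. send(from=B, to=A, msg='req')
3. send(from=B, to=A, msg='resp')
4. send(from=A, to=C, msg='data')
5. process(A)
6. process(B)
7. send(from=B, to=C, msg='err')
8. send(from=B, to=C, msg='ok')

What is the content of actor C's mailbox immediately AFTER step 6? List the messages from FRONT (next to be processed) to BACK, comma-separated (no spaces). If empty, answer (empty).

After 1 (send(from=A, to=B, msg='bye')): A:[] B:[bye] C:[]
After 2 (send(from=B, to=A, msg='req')): A:[req] B:[bye] C:[]
After 3 (send(from=B, to=A, msg='resp')): A:[req,resp] B:[bye] C:[]
After 4 (send(from=A, to=C, msg='data')): A:[req,resp] B:[bye] C:[data]
After 5 (process(A)): A:[resp] B:[bye] C:[data]
After 6 (process(B)): A:[resp] B:[] C:[data]

data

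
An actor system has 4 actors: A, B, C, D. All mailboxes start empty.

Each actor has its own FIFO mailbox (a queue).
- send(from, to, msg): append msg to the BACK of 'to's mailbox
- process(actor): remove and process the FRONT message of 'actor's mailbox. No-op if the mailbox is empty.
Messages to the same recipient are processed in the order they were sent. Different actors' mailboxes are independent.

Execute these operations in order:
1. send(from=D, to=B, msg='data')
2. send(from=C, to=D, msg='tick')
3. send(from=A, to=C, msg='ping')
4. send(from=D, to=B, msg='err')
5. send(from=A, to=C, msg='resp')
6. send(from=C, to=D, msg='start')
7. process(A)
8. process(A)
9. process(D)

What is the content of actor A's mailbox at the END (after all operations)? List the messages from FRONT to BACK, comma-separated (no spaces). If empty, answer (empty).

After 1 (send(from=D, to=B, msg='data')): A:[] B:[data] C:[] D:[]
After 2 (send(from=C, to=D, msg='tick')): A:[] B:[data] C:[] D:[tick]
After 3 (send(from=A, to=C, msg='ping')): A:[] B:[data] C:[ping] D:[tick]
After 4 (send(from=D, to=B, msg='err')): A:[] B:[data,err] C:[ping] D:[tick]
After 5 (send(from=A, to=C, msg='resp')): A:[] B:[data,err] C:[ping,resp] D:[tick]
After 6 (send(from=C, to=D, msg='start')): A:[] B:[data,err] C:[ping,resp] D:[tick,start]
After 7 (process(A)): A:[] B:[data,err] C:[ping,resp] D:[tick,start]
After 8 (process(A)): A:[] B:[data,err] C:[ping,resp] D:[tick,start]
After 9 (process(D)): A:[] B:[data,err] C:[ping,resp] D:[start]

Answer: (empty)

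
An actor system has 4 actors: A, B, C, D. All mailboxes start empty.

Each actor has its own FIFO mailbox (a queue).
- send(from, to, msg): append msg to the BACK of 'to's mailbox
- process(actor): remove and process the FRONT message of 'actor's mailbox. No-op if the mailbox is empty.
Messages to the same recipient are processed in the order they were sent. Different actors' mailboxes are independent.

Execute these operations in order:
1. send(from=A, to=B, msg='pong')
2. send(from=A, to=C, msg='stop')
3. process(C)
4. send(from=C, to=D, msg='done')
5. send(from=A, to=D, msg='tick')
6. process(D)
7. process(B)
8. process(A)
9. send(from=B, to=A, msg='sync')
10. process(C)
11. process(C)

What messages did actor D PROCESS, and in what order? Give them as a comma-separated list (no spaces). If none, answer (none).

After 1 (send(from=A, to=B, msg='pong')): A:[] B:[pong] C:[] D:[]
After 2 (send(from=A, to=C, msg='stop')): A:[] B:[pong] C:[stop] D:[]
After 3 (process(C)): A:[] B:[pong] C:[] D:[]
After 4 (send(from=C, to=D, msg='done')): A:[] B:[pong] C:[] D:[done]
After 5 (send(from=A, to=D, msg='tick')): A:[] B:[pong] C:[] D:[done,tick]
After 6 (process(D)): A:[] B:[pong] C:[] D:[tick]
After 7 (process(B)): A:[] B:[] C:[] D:[tick]
After 8 (process(A)): A:[] B:[] C:[] D:[tick]
After 9 (send(from=B, to=A, msg='sync')): A:[sync] B:[] C:[] D:[tick]
After 10 (process(C)): A:[sync] B:[] C:[] D:[tick]
After 11 (process(C)): A:[sync] B:[] C:[] D:[tick]

Answer: done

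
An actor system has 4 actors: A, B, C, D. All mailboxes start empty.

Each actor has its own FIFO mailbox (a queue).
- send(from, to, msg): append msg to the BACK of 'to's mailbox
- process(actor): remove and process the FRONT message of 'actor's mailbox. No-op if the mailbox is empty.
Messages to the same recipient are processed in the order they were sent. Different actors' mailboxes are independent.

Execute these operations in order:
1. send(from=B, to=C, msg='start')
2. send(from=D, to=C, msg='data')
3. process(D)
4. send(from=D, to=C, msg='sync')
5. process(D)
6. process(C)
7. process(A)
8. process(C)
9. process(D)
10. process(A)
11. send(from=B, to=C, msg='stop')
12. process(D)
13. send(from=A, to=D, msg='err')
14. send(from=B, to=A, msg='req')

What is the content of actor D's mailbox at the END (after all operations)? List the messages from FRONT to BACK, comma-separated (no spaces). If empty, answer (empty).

After 1 (send(from=B, to=C, msg='start')): A:[] B:[] C:[start] D:[]
After 2 (send(from=D, to=C, msg='data')): A:[] B:[] C:[start,data] D:[]
After 3 (process(D)): A:[] B:[] C:[start,data] D:[]
After 4 (send(from=D, to=C, msg='sync')): A:[] B:[] C:[start,data,sync] D:[]
After 5 (process(D)): A:[] B:[] C:[start,data,sync] D:[]
After 6 (process(C)): A:[] B:[] C:[data,sync] D:[]
After 7 (process(A)): A:[] B:[] C:[data,sync] D:[]
After 8 (process(C)): A:[] B:[] C:[sync] D:[]
After 9 (process(D)): A:[] B:[] C:[sync] D:[]
After 10 (process(A)): A:[] B:[] C:[sync] D:[]
After 11 (send(from=B, to=C, msg='stop')): A:[] B:[] C:[sync,stop] D:[]
After 12 (process(D)): A:[] B:[] C:[sync,stop] D:[]
After 13 (send(from=A, to=D, msg='err')): A:[] B:[] C:[sync,stop] D:[err]
After 14 (send(from=B, to=A, msg='req')): A:[req] B:[] C:[sync,stop] D:[err]

Answer: err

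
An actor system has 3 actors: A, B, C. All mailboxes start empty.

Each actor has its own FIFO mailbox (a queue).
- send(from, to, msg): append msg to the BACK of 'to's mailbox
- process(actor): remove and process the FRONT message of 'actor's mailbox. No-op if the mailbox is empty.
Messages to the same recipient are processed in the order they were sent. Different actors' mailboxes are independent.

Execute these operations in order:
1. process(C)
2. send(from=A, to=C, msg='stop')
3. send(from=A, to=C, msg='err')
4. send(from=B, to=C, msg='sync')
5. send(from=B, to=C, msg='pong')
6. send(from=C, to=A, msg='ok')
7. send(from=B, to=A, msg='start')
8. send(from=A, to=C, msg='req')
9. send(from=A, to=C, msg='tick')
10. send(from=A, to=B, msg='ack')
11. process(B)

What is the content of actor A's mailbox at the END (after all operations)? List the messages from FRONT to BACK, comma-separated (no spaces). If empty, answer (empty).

After 1 (process(C)): A:[] B:[] C:[]
After 2 (send(from=A, to=C, msg='stop')): A:[] B:[] C:[stop]
After 3 (send(from=A, to=C, msg='err')): A:[] B:[] C:[stop,err]
After 4 (send(from=B, to=C, msg='sync')): A:[] B:[] C:[stop,err,sync]
After 5 (send(from=B, to=C, msg='pong')): A:[] B:[] C:[stop,err,sync,pong]
After 6 (send(from=C, to=A, msg='ok')): A:[ok] B:[] C:[stop,err,sync,pong]
After 7 (send(from=B, to=A, msg='start')): A:[ok,start] B:[] C:[stop,err,sync,pong]
After 8 (send(from=A, to=C, msg='req')): A:[ok,start] B:[] C:[stop,err,sync,pong,req]
After 9 (send(from=A, to=C, msg='tick')): A:[ok,start] B:[] C:[stop,err,sync,pong,req,tick]
After 10 (send(from=A, to=B, msg='ack')): A:[ok,start] B:[ack] C:[stop,err,sync,pong,req,tick]
After 11 (process(B)): A:[ok,start] B:[] C:[stop,err,sync,pong,req,tick]

Answer: ok,start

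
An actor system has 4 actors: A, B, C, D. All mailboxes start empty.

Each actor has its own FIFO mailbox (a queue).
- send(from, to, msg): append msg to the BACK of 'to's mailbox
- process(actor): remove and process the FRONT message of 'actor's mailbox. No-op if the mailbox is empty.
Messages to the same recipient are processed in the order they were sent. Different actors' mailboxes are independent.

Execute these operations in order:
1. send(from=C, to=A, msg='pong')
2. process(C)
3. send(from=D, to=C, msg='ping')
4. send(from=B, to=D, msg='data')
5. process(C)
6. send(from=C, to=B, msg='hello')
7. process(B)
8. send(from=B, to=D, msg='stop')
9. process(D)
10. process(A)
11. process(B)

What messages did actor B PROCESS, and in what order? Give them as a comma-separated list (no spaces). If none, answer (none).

Answer: hello

Derivation:
After 1 (send(from=C, to=A, msg='pong')): A:[pong] B:[] C:[] D:[]
After 2 (process(C)): A:[pong] B:[] C:[] D:[]
After 3 (send(from=D, to=C, msg='ping')): A:[pong] B:[] C:[ping] D:[]
After 4 (send(from=B, to=D, msg='data')): A:[pong] B:[] C:[ping] D:[data]
After 5 (process(C)): A:[pong] B:[] C:[] D:[data]
After 6 (send(from=C, to=B, msg='hello')): A:[pong] B:[hello] C:[] D:[data]
After 7 (process(B)): A:[pong] B:[] C:[] D:[data]
After 8 (send(from=B, to=D, msg='stop')): A:[pong] B:[] C:[] D:[data,stop]
After 9 (process(D)): A:[pong] B:[] C:[] D:[stop]
After 10 (process(A)): A:[] B:[] C:[] D:[stop]
After 11 (process(B)): A:[] B:[] C:[] D:[stop]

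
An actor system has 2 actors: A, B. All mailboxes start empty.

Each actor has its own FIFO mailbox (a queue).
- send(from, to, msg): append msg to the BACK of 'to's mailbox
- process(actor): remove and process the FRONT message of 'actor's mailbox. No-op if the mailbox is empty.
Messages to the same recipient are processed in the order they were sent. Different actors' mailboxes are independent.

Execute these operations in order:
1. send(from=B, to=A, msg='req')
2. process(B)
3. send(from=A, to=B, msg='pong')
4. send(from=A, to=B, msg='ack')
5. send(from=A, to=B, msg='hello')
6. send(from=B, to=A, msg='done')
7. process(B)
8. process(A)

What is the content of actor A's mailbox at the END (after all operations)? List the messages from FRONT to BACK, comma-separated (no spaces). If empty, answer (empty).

After 1 (send(from=B, to=A, msg='req')): A:[req] B:[]
After 2 (process(B)): A:[req] B:[]
After 3 (send(from=A, to=B, msg='pong')): A:[req] B:[pong]
After 4 (send(from=A, to=B, msg='ack')): A:[req] B:[pong,ack]
After 5 (send(from=A, to=B, msg='hello')): A:[req] B:[pong,ack,hello]
After 6 (send(from=B, to=A, msg='done')): A:[req,done] B:[pong,ack,hello]
After 7 (process(B)): A:[req,done] B:[ack,hello]
After 8 (process(A)): A:[done] B:[ack,hello]

Answer: done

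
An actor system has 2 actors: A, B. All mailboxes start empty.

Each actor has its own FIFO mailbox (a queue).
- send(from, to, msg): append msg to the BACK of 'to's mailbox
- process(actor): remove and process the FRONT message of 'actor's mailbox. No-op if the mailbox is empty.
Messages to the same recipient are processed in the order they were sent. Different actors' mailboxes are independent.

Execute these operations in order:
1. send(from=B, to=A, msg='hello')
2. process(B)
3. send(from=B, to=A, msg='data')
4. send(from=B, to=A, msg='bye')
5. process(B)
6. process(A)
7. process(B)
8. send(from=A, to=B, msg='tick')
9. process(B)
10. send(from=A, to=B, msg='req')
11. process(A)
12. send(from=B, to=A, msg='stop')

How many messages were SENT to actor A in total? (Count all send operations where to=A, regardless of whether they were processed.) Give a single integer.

After 1 (send(from=B, to=A, msg='hello')): A:[hello] B:[]
After 2 (process(B)): A:[hello] B:[]
After 3 (send(from=B, to=A, msg='data')): A:[hello,data] B:[]
After 4 (send(from=B, to=A, msg='bye')): A:[hello,data,bye] B:[]
After 5 (process(B)): A:[hello,data,bye] B:[]
After 6 (process(A)): A:[data,bye] B:[]
After 7 (process(B)): A:[data,bye] B:[]
After 8 (send(from=A, to=B, msg='tick')): A:[data,bye] B:[tick]
After 9 (process(B)): A:[data,bye] B:[]
After 10 (send(from=A, to=B, msg='req')): A:[data,bye] B:[req]
After 11 (process(A)): A:[bye] B:[req]
After 12 (send(from=B, to=A, msg='stop')): A:[bye,stop] B:[req]

Answer: 4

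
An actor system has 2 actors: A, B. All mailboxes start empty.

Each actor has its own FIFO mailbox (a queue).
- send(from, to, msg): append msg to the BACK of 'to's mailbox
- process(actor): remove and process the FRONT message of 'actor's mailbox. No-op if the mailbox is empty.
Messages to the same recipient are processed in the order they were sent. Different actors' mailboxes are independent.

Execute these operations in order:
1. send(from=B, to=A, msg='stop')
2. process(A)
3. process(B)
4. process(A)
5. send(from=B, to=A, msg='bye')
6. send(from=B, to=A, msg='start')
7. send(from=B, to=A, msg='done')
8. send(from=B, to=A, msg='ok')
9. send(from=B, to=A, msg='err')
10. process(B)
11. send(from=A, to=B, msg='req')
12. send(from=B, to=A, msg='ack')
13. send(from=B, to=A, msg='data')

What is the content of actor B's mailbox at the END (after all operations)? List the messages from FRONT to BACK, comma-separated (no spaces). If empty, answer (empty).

Answer: req

Derivation:
After 1 (send(from=B, to=A, msg='stop')): A:[stop] B:[]
After 2 (process(A)): A:[] B:[]
After 3 (process(B)): A:[] B:[]
After 4 (process(A)): A:[] B:[]
After 5 (send(from=B, to=A, msg='bye')): A:[bye] B:[]
After 6 (send(from=B, to=A, msg='start')): A:[bye,start] B:[]
After 7 (send(from=B, to=A, msg='done')): A:[bye,start,done] B:[]
After 8 (send(from=B, to=A, msg='ok')): A:[bye,start,done,ok] B:[]
After 9 (send(from=B, to=A, msg='err')): A:[bye,start,done,ok,err] B:[]
After 10 (process(B)): A:[bye,start,done,ok,err] B:[]
After 11 (send(from=A, to=B, msg='req')): A:[bye,start,done,ok,err] B:[req]
After 12 (send(from=B, to=A, msg='ack')): A:[bye,start,done,ok,err,ack] B:[req]
After 13 (send(from=B, to=A, msg='data')): A:[bye,start,done,ok,err,ack,data] B:[req]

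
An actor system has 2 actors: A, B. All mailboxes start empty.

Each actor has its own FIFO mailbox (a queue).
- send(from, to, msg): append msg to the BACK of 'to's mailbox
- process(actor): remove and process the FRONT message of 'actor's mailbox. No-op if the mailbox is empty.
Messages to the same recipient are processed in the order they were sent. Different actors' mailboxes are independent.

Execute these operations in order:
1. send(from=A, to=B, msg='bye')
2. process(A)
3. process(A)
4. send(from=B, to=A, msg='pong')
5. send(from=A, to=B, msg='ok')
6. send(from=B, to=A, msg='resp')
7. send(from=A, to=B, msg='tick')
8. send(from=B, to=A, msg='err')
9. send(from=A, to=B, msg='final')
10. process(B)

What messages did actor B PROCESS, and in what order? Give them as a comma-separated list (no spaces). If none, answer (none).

After 1 (send(from=A, to=B, msg='bye')): A:[] B:[bye]
After 2 (process(A)): A:[] B:[bye]
After 3 (process(A)): A:[] B:[bye]
After 4 (send(from=B, to=A, msg='pong')): A:[pong] B:[bye]
After 5 (send(from=A, to=B, msg='ok')): A:[pong] B:[bye,ok]
After 6 (send(from=B, to=A, msg='resp')): A:[pong,resp] B:[bye,ok]
After 7 (send(from=A, to=B, msg='tick')): A:[pong,resp] B:[bye,ok,tick]
After 8 (send(from=B, to=A, msg='err')): A:[pong,resp,err] B:[bye,ok,tick]
After 9 (send(from=A, to=B, msg='final')): A:[pong,resp,err] B:[bye,ok,tick,final]
After 10 (process(B)): A:[pong,resp,err] B:[ok,tick,final]

Answer: bye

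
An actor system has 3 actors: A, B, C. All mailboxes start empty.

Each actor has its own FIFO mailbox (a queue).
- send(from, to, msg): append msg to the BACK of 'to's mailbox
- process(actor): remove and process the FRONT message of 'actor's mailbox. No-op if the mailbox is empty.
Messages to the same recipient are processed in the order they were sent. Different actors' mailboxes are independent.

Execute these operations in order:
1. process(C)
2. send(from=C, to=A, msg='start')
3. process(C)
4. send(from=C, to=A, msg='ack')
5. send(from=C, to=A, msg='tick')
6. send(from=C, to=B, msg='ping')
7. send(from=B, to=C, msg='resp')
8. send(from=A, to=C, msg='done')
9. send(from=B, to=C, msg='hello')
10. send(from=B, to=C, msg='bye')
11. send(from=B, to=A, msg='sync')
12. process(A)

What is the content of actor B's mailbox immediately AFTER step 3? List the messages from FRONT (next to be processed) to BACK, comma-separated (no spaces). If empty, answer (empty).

After 1 (process(C)): A:[] B:[] C:[]
After 2 (send(from=C, to=A, msg='start')): A:[start] B:[] C:[]
After 3 (process(C)): A:[start] B:[] C:[]

(empty)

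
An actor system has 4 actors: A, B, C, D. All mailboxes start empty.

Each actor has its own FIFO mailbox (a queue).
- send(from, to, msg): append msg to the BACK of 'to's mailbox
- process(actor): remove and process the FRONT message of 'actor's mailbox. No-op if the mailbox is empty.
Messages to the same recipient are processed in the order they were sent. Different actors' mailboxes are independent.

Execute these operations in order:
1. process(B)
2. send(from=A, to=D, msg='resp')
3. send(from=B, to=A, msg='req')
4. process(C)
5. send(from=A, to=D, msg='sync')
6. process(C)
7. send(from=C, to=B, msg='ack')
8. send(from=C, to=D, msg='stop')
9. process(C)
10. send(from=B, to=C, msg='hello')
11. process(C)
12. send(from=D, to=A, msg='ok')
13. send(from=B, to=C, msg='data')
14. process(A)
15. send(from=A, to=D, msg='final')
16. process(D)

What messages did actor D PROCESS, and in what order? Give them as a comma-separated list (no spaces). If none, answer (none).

Answer: resp

Derivation:
After 1 (process(B)): A:[] B:[] C:[] D:[]
After 2 (send(from=A, to=D, msg='resp')): A:[] B:[] C:[] D:[resp]
After 3 (send(from=B, to=A, msg='req')): A:[req] B:[] C:[] D:[resp]
After 4 (process(C)): A:[req] B:[] C:[] D:[resp]
After 5 (send(from=A, to=D, msg='sync')): A:[req] B:[] C:[] D:[resp,sync]
After 6 (process(C)): A:[req] B:[] C:[] D:[resp,sync]
After 7 (send(from=C, to=B, msg='ack')): A:[req] B:[ack] C:[] D:[resp,sync]
After 8 (send(from=C, to=D, msg='stop')): A:[req] B:[ack] C:[] D:[resp,sync,stop]
After 9 (process(C)): A:[req] B:[ack] C:[] D:[resp,sync,stop]
After 10 (send(from=B, to=C, msg='hello')): A:[req] B:[ack] C:[hello] D:[resp,sync,stop]
After 11 (process(C)): A:[req] B:[ack] C:[] D:[resp,sync,stop]
After 12 (send(from=D, to=A, msg='ok')): A:[req,ok] B:[ack] C:[] D:[resp,sync,stop]
After 13 (send(from=B, to=C, msg='data')): A:[req,ok] B:[ack] C:[data] D:[resp,sync,stop]
After 14 (process(A)): A:[ok] B:[ack] C:[data] D:[resp,sync,stop]
After 15 (send(from=A, to=D, msg='final')): A:[ok] B:[ack] C:[data] D:[resp,sync,stop,final]
After 16 (process(D)): A:[ok] B:[ack] C:[data] D:[sync,stop,final]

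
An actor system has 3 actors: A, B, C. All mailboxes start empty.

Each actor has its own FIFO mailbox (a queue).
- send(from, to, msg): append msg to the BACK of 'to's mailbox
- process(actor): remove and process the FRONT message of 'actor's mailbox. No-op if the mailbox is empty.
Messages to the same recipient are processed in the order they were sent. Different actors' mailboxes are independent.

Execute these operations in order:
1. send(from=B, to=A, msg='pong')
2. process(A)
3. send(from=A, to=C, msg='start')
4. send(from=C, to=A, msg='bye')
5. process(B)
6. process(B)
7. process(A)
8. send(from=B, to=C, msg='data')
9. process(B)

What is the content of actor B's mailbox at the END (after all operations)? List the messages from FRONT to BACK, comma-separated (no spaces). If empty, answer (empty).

Answer: (empty)

Derivation:
After 1 (send(from=B, to=A, msg='pong')): A:[pong] B:[] C:[]
After 2 (process(A)): A:[] B:[] C:[]
After 3 (send(from=A, to=C, msg='start')): A:[] B:[] C:[start]
After 4 (send(from=C, to=A, msg='bye')): A:[bye] B:[] C:[start]
After 5 (process(B)): A:[bye] B:[] C:[start]
After 6 (process(B)): A:[bye] B:[] C:[start]
After 7 (process(A)): A:[] B:[] C:[start]
After 8 (send(from=B, to=C, msg='data')): A:[] B:[] C:[start,data]
After 9 (process(B)): A:[] B:[] C:[start,data]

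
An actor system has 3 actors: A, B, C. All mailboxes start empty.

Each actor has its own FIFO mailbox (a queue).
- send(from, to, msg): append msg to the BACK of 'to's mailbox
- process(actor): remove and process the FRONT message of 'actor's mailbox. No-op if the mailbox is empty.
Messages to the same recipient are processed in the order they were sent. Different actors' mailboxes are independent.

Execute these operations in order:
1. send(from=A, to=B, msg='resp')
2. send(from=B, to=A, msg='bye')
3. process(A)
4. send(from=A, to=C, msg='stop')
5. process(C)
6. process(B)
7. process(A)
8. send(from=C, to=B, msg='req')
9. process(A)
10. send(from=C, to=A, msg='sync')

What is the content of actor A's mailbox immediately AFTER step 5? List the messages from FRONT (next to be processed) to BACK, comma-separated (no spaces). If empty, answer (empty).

After 1 (send(from=A, to=B, msg='resp')): A:[] B:[resp] C:[]
After 2 (send(from=B, to=A, msg='bye')): A:[bye] B:[resp] C:[]
After 3 (process(A)): A:[] B:[resp] C:[]
After 4 (send(from=A, to=C, msg='stop')): A:[] B:[resp] C:[stop]
After 5 (process(C)): A:[] B:[resp] C:[]

(empty)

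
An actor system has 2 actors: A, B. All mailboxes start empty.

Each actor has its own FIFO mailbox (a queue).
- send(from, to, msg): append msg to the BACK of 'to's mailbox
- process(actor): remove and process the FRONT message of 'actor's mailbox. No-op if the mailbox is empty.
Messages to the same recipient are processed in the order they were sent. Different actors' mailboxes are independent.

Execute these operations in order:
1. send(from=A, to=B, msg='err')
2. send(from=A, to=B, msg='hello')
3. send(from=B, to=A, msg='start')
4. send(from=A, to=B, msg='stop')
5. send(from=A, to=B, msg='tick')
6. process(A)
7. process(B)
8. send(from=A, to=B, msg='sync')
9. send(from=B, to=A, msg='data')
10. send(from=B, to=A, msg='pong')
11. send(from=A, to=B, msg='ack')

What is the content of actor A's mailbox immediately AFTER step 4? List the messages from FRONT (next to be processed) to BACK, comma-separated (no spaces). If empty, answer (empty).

After 1 (send(from=A, to=B, msg='err')): A:[] B:[err]
After 2 (send(from=A, to=B, msg='hello')): A:[] B:[err,hello]
After 3 (send(from=B, to=A, msg='start')): A:[start] B:[err,hello]
After 4 (send(from=A, to=B, msg='stop')): A:[start] B:[err,hello,stop]

start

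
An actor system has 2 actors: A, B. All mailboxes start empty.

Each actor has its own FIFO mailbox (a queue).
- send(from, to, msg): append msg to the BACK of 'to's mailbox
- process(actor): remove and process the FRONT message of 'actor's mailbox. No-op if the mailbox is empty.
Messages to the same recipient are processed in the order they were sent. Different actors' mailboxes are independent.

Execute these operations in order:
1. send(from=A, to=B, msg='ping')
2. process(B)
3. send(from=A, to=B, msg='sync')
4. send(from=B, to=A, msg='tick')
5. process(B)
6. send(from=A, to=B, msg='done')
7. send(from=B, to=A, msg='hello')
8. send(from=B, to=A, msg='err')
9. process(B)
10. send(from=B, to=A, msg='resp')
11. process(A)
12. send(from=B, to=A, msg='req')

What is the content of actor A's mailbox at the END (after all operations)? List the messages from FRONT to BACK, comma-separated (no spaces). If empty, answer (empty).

After 1 (send(from=A, to=B, msg='ping')): A:[] B:[ping]
After 2 (process(B)): A:[] B:[]
After 3 (send(from=A, to=B, msg='sync')): A:[] B:[sync]
After 4 (send(from=B, to=A, msg='tick')): A:[tick] B:[sync]
After 5 (process(B)): A:[tick] B:[]
After 6 (send(from=A, to=B, msg='done')): A:[tick] B:[done]
After 7 (send(from=B, to=A, msg='hello')): A:[tick,hello] B:[done]
After 8 (send(from=B, to=A, msg='err')): A:[tick,hello,err] B:[done]
After 9 (process(B)): A:[tick,hello,err] B:[]
After 10 (send(from=B, to=A, msg='resp')): A:[tick,hello,err,resp] B:[]
After 11 (process(A)): A:[hello,err,resp] B:[]
After 12 (send(from=B, to=A, msg='req')): A:[hello,err,resp,req] B:[]

Answer: hello,err,resp,req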